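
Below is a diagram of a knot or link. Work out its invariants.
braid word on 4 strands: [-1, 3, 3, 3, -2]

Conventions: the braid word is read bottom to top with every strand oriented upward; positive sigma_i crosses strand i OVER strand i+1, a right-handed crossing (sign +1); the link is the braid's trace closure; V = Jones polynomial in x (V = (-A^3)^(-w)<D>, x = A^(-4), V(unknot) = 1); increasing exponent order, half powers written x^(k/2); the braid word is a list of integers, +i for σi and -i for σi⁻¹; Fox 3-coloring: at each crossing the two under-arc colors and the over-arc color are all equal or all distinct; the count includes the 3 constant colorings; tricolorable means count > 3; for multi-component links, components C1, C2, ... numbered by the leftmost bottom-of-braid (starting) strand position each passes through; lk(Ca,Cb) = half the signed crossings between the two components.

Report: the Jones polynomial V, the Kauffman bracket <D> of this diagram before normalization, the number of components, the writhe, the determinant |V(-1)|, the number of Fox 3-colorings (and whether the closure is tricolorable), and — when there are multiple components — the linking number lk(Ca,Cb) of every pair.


Jones polynomial: V(x) = x + x^3 - x^4
<D> = A^-13 - A^-9 - A^-1; writhe +1
components 1, writhe +1 (5 crossings)
3-colorings: 9 of 3^5, det 3 — tricolorable
note: V spans 3 powers of x: at least 3 crossings in any diagram


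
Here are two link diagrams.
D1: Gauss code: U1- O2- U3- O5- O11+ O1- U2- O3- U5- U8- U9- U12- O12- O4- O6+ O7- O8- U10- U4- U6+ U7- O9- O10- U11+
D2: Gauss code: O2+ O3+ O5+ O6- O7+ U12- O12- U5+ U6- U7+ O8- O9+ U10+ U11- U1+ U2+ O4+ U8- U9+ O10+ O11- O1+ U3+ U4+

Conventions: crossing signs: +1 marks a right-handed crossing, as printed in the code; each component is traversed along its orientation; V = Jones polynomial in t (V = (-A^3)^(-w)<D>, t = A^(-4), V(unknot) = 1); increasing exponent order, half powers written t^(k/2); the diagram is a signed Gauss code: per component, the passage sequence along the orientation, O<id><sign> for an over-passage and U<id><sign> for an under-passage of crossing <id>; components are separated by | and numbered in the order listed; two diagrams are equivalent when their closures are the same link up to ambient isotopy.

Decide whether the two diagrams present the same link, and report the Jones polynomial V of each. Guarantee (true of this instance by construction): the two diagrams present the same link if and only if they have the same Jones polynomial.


equivalent: no
V(D1) = t^-8 - 2t^-7 + t^-6 - 2t^-5 + 2t^-4 + t^-2  (w -8, c 12, <D> = A^-16 + 2A^-8 - 2A^-4 + 1 - 2A^4 + A^8)
V(D2) = t + t^3 - t^4  [12 crossings, <D> = -A^-4 + 1 + A^8, w = +4]
key observation: 2 classes among 2 diagrams; unequal V(t) rules out equality


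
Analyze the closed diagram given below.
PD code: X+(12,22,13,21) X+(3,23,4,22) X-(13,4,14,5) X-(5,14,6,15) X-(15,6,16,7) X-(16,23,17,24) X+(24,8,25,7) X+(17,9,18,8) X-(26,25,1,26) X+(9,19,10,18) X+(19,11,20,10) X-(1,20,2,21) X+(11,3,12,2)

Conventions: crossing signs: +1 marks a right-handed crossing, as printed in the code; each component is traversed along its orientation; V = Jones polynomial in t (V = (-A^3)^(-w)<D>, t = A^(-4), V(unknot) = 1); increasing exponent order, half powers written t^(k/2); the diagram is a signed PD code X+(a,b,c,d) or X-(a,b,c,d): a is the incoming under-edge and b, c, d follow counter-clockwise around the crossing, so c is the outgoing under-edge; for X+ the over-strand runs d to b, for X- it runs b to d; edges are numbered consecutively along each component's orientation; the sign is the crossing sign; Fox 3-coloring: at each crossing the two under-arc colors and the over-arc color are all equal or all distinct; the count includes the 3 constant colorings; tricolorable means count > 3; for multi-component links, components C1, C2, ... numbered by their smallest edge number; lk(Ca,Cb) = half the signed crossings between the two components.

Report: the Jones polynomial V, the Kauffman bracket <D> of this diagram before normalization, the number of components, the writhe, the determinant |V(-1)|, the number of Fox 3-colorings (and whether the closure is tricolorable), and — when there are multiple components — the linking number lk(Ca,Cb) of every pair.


Jones polynomial: V(t) = t^-1 - 1 + 2t - 2t^2 + 2t^3 - 2t^4 + t^5
<D> = -A^-17 + 2A^-13 - 2A^-9 + 2A^-5 - 2A^-1 + A^3 - A^7; writhe +1
components 1, writhe +1 (13 crossings)
3-colorings: 3 of 3^13, det 11 — not tricolorable
note: det 11 = |V(-1)|; not divisible by 3, so not tricolorable


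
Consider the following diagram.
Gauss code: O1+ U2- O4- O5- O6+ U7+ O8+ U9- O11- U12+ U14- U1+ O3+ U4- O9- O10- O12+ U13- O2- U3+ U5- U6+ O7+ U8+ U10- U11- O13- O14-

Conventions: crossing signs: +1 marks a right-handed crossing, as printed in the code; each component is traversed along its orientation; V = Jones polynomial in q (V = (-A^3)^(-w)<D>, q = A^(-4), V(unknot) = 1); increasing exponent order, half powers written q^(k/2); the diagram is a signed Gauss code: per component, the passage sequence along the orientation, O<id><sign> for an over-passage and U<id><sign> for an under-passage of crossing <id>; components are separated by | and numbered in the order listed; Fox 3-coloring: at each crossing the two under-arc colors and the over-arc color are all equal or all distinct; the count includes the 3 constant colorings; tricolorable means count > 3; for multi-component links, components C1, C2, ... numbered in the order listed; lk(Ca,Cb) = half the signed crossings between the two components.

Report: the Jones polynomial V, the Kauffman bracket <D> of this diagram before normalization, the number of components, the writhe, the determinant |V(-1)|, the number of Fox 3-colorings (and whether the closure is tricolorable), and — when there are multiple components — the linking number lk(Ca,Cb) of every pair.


Jones polynomial: V(q) = q^-5 - 2q^-4 + 2q^-3 - 2q^-2 + 2q^-1 - 1 + q
<D> = A^-10 - A^-6 + 2A^-2 - 2A^2 + 2A^6 - 2A^10 + A^14; writhe -2
components 1, writhe -2 (14 crossings)
3-colorings: 3 of 3^14, det 11 — not tricolorable
note: w = -2 shifts under R1 moves; the (-A^3)^(2) factor cancels that in V


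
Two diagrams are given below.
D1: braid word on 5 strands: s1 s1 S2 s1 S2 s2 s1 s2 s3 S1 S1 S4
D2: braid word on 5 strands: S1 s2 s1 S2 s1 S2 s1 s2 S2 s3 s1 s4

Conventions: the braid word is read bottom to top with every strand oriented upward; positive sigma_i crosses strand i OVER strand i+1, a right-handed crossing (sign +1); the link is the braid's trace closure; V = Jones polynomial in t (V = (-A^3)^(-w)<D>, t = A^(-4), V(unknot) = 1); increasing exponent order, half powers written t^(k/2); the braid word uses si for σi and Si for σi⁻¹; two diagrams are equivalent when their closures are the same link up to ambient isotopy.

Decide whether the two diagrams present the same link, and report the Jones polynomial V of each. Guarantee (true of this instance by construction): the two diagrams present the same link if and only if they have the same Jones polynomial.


equivalent: yes
V(D1) = 1 + t + t^2 + t^3  (w +2, c 12, <D> = A^-6 + A^-2 + A^2 + A^6)
D2 (bracket 1 + A^4 + A^8 + A^12; 12 crossings at w = +4): V = 1 + t + t^2 + t^3
why: from 12 to 12 crossings by R-moves: one link, two diagrams


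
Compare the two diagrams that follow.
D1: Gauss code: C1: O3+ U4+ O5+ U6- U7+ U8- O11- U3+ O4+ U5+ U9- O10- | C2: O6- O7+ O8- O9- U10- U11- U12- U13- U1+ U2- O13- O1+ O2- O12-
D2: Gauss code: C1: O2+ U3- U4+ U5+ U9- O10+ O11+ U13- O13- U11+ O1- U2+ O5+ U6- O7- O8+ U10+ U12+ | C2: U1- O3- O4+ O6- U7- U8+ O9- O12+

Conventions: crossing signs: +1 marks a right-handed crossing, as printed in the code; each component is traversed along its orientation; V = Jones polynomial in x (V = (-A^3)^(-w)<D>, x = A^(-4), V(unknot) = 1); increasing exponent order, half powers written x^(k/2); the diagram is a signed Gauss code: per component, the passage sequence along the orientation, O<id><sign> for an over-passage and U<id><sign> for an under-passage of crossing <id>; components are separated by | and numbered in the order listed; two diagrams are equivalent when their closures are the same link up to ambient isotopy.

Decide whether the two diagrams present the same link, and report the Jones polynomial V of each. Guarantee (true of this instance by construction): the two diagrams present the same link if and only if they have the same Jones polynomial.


equivalent: no
D1 (bracket -A^-15 + A^-11 + A^-3 + A^5; 13 crossings at w = -3): V = -x^(-7/2) - x^(-3/2) - x^(1/2) + x^(3/2)
V(D2) = -x^(-3/2) - 2x^(1/2) + x^(3/2) - x^(5/2) + x^(7/2)  (w +1, c 13, <D> = -A^-11 + A^-7 - A^-3 + 2A + A^9)
key observation: V(x) takes 2 values over 2 diagrams, fixing the grouping


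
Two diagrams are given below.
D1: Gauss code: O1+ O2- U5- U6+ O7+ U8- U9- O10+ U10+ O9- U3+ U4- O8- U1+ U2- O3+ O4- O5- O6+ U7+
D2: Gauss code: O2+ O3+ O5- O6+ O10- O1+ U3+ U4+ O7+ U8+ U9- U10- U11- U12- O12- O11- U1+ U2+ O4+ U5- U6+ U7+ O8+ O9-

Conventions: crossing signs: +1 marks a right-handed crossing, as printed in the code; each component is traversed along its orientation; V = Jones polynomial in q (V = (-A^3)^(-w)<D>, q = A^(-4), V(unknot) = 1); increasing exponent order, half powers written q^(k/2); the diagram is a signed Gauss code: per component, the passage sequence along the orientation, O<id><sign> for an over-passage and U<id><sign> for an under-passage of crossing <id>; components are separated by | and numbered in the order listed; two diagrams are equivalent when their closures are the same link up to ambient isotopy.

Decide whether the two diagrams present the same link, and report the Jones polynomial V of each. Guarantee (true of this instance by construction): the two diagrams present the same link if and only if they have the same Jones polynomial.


equivalent: no
D1 (bracket 1; 10 crossings at w = 0): V = 1
V(D2) = q + q^3 - q^4  (w +2, c 12, <D> = -A^-10 + A^-6 + A^2)
key observation: 2 classes among 2 diagrams; unequal V(q) rules out equality


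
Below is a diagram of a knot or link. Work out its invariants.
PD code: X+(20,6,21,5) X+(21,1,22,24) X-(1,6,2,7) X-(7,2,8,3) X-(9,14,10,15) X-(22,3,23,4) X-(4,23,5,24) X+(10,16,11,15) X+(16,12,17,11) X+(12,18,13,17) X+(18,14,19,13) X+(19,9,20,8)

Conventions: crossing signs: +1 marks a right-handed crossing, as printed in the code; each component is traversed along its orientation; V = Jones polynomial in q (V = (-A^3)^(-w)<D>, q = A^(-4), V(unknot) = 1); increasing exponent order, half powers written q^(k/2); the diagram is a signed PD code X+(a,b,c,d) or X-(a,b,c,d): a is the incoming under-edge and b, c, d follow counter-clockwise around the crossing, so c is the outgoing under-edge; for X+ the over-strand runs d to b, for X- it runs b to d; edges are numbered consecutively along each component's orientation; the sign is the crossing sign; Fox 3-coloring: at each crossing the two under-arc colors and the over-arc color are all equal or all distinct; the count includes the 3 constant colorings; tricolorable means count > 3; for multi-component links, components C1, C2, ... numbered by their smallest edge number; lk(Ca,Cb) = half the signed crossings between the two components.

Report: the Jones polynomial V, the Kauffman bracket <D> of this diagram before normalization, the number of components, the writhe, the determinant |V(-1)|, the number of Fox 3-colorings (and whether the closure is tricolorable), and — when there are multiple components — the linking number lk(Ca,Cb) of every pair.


Jones polynomial: V(q) = -q^-3 + q^-2 - q^-1 + 3 - q + q^2 - q^3
<D> = -A^-6 + A^-2 - A^2 + 3A^6 - A^10 + A^14 - A^18; writhe +2
components 1, writhe +2 (12 crossings)
3-colorings: 27 of 3^12, det 9 — tricolorable
note: w = +2 shifts under R1 moves; the (-A^3)^(-2) factor cancels that in V


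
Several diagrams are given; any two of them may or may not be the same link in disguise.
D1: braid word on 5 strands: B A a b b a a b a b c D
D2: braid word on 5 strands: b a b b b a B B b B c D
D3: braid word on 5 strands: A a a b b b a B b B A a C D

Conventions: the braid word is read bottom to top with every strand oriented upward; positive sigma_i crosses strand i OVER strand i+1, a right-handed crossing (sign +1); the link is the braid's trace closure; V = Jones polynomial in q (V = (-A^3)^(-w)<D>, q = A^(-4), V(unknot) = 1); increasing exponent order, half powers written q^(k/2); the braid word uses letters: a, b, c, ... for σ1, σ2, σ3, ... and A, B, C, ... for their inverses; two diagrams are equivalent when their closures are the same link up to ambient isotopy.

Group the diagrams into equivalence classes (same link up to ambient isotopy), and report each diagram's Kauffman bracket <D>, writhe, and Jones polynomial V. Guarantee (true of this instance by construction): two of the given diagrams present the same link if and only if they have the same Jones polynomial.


grouping into links: {D1} | {D2, D3}
V(D1) = q^2 + q^4 - q^5 + q^6 - q^7  (w +6, c 12, <D> = -A^-10 + A^-6 - A^-2 + A^2 + A^10)
D2 (bracket -A^-12 + A^-8 - A^-4 + 2 - A^4 + A^8; 12 crossings at w = +4): V = q - q^2 + 2q^3 - q^4 + q^5 - q^6
V(D3) = q - q^2 + 2q^3 - q^4 + q^5 - q^6  (w +2, c 14, <D> = -A^-18 + A^-14 - A^-10 + 2A^-6 - A^-2 + A^2)
key observation: V(q) takes 2 values over 3 diagrams, fixing the grouping


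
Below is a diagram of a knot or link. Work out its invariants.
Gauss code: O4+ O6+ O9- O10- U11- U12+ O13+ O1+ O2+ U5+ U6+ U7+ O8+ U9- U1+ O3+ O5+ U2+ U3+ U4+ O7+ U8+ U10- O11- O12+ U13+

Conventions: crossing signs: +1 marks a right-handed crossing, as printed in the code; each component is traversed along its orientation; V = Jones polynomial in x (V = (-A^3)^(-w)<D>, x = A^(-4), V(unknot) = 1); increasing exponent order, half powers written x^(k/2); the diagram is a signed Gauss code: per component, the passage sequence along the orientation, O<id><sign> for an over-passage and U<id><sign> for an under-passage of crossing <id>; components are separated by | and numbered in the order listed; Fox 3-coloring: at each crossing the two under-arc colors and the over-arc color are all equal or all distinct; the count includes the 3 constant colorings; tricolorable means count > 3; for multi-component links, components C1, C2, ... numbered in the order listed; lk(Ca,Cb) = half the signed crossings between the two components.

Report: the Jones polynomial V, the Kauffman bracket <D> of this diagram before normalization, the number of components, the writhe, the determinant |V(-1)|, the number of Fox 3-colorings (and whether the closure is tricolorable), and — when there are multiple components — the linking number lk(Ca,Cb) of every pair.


V = x^2 + x^4 - x^5 + x^6 - x^7
<D> = A^-7 - A^-3 + A - A^5 - A^13 (w = +7)
1 component over 13 crossings, w = +7
3 Fox colorings among 3^13, |V(-1)| = 5: not tricolorable
why: |V(-1)| = 5: so not tricolorable, since 3 does not divide 5


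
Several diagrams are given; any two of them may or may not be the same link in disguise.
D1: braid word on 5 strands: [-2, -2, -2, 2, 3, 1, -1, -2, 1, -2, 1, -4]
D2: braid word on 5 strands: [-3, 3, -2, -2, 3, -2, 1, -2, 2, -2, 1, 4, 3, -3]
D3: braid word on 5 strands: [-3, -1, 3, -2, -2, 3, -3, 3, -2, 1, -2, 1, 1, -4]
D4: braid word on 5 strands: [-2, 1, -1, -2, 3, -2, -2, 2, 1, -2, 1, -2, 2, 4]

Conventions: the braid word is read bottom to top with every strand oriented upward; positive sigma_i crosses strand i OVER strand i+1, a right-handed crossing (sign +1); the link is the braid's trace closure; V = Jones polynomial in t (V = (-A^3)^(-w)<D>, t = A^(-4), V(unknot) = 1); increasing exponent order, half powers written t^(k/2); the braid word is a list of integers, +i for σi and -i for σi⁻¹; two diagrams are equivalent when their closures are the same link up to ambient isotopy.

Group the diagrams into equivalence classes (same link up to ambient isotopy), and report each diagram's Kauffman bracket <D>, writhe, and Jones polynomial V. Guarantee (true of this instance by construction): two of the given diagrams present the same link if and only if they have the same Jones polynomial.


equivalence classes: {D1, D2, D3, D4}
D1 (bracket A^-10 - A^-6 + 2A^-2 - 2A^2 + 2A^6 - 2A^10 + A^14; 12 crossings at w = -2): V = t^-5 - 2t^-4 + 2t^-3 - 2t^-2 + 2t^-1 - 1 + t
V(D2) = t^-5 - 2t^-4 + 2t^-3 - 2t^-2 + 2t^-1 - 1 + t  [14 crossings, <D> = A^-4 - 1 + 2A^4 - 2A^8 + 2A^12 - 2A^16 + A^20, w = 0]
V(D3) = t^-5 - 2t^-4 + 2t^-3 - 2t^-2 + 2t^-1 - 1 + t  [14 crossings, <D> = A^-10 - A^-6 + 2A^-2 - 2A^2 + 2A^6 - 2A^10 + A^14, w = -2]
V(D4) = t^-5 - 2t^-4 + 2t^-3 - 2t^-2 + 2t^-1 - 1 + t  [14 crossings, <D> = A^-4 - 1 + 2A^4 - 2A^8 + 2A^12 - 2A^16 + A^20, w = 0]
key observation: one V(t) for all 4 diagrams — one class (guaranteed)


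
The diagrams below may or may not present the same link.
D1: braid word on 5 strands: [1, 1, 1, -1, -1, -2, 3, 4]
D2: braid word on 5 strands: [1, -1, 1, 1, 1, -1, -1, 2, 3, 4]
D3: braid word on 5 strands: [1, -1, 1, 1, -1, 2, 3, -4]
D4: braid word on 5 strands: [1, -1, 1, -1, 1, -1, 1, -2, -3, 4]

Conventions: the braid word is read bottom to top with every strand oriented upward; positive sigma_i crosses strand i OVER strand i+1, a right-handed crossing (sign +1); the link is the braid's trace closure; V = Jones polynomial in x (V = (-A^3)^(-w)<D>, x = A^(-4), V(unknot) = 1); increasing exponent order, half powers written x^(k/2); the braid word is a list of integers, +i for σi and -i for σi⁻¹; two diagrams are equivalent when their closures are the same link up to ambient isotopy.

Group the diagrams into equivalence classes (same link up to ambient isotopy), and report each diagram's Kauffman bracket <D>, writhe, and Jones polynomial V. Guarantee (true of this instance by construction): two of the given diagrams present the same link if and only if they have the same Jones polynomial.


classes: {D1, D2, D3, D4}
V(D1) = 1  [8 crossings, <D> = A^6, w = +2]
V(D2) = 1  (w +4, c 10, <D> = A^12)
V(D3) = 1  (w +2, c 8, <D> = A^6)
D4 (bracket 1; 10 crossings at w = 0): V = 1
insight: one V(x) for all 4 diagrams — one class (guaranteed)


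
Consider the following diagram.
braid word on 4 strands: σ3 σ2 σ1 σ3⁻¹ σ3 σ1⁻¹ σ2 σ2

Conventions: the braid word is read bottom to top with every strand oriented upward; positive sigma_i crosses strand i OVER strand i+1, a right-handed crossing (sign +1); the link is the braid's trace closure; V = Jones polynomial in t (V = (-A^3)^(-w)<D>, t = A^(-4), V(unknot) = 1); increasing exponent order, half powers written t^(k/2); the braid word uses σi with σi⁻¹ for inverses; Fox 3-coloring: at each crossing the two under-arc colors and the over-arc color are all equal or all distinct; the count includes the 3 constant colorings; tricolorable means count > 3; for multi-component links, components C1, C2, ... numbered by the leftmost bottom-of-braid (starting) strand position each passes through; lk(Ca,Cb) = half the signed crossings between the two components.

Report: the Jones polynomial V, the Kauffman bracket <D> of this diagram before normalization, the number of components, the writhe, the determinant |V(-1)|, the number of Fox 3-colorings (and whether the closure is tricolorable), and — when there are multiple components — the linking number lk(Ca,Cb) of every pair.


Jones polynomial: V(t) = -t^(1/2) - t^(3/2) - t^(5/2) + t^(9/2)
<D> = A^-6 - A^2 - A^6 - A^10; writhe +4
components 2, writhe +4 (8 crossings)
linking number lk(C1,C2) = 0
3-colorings: 27 of 3^9, det 0 — tricolorable
note: all 2 components of this link are unlinked algebraically


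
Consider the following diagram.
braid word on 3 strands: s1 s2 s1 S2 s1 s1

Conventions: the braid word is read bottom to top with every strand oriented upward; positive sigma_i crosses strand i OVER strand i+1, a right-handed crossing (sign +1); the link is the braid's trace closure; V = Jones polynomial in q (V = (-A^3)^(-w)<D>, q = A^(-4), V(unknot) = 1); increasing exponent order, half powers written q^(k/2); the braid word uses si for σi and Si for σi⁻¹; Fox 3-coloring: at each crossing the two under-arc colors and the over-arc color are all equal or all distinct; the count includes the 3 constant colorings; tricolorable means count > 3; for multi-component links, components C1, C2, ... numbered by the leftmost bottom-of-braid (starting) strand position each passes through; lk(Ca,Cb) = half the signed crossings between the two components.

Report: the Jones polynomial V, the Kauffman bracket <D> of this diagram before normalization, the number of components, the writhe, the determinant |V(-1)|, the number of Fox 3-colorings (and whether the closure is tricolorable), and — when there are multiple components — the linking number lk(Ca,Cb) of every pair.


Jones polynomial: V(q) = q + q^3 - q^4
<D> = -A^-4 + 1 + A^8; writhe +4
components 1, writhe +4 (6 crossings)
3-colorings: 9 of 3^6, det 3 — tricolorable
note: V spans 3 powers of q: at least 3 crossings in any diagram


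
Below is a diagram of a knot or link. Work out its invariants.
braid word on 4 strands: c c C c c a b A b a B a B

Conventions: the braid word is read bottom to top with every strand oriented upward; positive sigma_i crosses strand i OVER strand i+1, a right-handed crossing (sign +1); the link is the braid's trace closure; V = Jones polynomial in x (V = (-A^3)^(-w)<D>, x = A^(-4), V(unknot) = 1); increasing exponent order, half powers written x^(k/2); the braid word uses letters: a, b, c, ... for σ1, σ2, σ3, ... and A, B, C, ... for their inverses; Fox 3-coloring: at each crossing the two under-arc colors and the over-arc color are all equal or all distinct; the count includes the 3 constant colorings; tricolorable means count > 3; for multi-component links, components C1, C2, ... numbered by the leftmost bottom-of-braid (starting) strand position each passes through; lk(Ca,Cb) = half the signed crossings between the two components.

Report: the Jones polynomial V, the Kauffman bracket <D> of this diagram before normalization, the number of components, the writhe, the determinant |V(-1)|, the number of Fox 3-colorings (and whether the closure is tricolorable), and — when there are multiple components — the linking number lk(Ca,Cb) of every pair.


V(x) = -1 + 2x - 2x^2 + 5x^3 - 4x^4 + 4x^5 - 4x^6 + 2x^7 - 2x^8 + x^9
bracket: -A^-21 + 2A^-17 - 2A^-13 + 4A^-9 - 4A^-5 + 4A^-1 - 5A^3 + 2A^7 - 2A^11 + A^15, w = +5
1 component, writhe +5, over 13 crossings
det 27, colorings 27 of 3^13 — tricolorable
observation: V spans 9 powers of x: at least 9 crossings in any diagram


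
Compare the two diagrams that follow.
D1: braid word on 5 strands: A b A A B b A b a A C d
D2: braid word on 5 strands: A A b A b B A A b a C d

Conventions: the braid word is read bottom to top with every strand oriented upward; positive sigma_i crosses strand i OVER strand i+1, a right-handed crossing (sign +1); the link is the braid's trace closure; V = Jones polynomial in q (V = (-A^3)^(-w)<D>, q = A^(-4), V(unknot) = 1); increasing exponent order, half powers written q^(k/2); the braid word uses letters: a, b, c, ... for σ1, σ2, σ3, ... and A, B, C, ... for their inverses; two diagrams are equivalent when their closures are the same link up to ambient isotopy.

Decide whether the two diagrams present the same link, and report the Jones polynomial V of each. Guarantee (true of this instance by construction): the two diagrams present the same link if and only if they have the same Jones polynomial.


same link: yes
V(D1) = q^-5 - 2q^-4 + 2q^-3 - 2q^-2 + 2q^-1 - 1 + q  [12 crossings, <D> = A^-10 - A^-6 + 2A^-2 - 2A^2 + 2A^6 - 2A^10 + A^14, w = -2]
D2 (bracket A^-10 - A^-6 + 2A^-2 - 2A^2 + 2A^6 - 2A^10 + A^14; 12 crossings at w = -2): V = q^-5 - 2q^-4 + 2q^-3 - 2q^-2 + 2q^-1 - 1 + q
note: from 12 to 12 crossings by R-moves: one link, two diagrams


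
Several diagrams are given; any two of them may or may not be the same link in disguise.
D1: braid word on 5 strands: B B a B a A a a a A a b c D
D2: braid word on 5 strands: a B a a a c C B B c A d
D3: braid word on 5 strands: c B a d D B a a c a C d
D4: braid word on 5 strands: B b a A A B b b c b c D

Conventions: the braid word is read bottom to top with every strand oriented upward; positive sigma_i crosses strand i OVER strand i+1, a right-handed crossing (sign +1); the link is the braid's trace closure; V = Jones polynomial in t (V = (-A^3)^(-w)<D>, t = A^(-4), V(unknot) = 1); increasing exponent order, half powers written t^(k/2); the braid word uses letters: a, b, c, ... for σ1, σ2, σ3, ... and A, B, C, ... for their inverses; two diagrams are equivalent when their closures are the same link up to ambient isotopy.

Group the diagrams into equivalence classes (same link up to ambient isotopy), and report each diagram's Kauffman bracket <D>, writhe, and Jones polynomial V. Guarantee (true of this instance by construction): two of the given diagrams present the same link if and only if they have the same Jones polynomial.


classes: {D1, D3} | {D2} | {D4}
V(D1) = t^-1 - 1 + 2t - 2t^2 + 2t^3 - 2t^4 + t^5  [14 crossings, <D> = A^-14 - 2A^-10 + 2A^-6 - 2A^-2 + 2A^2 - A^6 + A^10, w = +2]
V(D2) = -t^-3 + t^-2 - t^-1 + 3 - t + t^2 - t^3  (w +2, c 12, <D> = -A^-6 + A^-2 - A^2 + 3A^6 - A^10 + A^14 - A^18)
D3 (bracket A^-8 - 2A^-4 + 2 - 2A^4 + 2A^8 - A^12 + A^16; 12 crossings at w = +4): V = t^-1 - 1 + 2t - 2t^2 + 2t^3 - 2t^4 + t^5
D4 (bracket -A^-10 + A^-6 + A^2; 12 crossings at w = +2): V = t + t^3 - t^4
insight: V(t) takes 3 values over 4 diagrams, fixing the grouping


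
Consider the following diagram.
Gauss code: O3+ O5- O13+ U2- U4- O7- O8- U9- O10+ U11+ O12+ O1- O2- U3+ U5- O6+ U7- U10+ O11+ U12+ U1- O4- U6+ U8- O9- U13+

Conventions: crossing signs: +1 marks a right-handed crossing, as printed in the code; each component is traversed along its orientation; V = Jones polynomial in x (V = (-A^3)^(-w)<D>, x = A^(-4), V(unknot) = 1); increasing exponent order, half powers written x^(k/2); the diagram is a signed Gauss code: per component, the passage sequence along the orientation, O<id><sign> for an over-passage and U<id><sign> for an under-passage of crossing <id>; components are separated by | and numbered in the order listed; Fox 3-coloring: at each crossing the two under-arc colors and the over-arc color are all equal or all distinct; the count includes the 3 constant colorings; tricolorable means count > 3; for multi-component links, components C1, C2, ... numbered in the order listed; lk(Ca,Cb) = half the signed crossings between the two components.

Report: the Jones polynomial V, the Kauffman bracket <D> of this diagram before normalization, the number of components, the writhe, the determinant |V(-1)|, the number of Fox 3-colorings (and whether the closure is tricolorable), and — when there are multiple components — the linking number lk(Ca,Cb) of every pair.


V = -x^-5 + x^-4 - x^-3 + 2x^-2 - x^-1 + 2 - x
<D> = A^-7 - 2A^-3 + A - 2A^5 + A^9 - A^13 + A^17 (w = -1)
1 component over 13 crossings, w = -1
9 Fox colorings among 3^13, |V(-1)| = 9: tricolorable
why: det 9 = |V(-1)|; divisible by 3, so tricolorable


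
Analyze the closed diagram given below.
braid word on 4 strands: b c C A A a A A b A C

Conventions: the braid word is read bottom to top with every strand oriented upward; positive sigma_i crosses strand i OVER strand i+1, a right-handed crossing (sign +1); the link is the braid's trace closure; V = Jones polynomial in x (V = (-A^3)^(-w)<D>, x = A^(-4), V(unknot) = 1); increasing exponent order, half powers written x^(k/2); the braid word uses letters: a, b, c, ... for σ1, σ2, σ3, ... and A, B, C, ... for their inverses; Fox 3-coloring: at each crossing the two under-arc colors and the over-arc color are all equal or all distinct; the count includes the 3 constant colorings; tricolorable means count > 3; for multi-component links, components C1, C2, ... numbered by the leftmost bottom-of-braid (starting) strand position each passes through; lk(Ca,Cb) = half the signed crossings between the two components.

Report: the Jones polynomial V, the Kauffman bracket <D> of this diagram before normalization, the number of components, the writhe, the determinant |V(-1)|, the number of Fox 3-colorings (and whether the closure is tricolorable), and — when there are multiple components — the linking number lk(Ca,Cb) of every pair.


Jones polynomial: V(x) = x^-5 - 2x^-4 + 2x^-3 - 2x^-2 + 2x^-1 - 1 + x
<D> = -A^-13 + A^-9 - 2A^-5 + 2A^-1 - 2A^3 + 2A^7 - A^11; writhe -3
components 1, writhe -3 (11 crossings)
3-colorings: 3 of 3^11, det 11 — not tricolorable
note: w = -3 (over 11 crossings) is diagram-only; (-A^3)^(3) removes it from V


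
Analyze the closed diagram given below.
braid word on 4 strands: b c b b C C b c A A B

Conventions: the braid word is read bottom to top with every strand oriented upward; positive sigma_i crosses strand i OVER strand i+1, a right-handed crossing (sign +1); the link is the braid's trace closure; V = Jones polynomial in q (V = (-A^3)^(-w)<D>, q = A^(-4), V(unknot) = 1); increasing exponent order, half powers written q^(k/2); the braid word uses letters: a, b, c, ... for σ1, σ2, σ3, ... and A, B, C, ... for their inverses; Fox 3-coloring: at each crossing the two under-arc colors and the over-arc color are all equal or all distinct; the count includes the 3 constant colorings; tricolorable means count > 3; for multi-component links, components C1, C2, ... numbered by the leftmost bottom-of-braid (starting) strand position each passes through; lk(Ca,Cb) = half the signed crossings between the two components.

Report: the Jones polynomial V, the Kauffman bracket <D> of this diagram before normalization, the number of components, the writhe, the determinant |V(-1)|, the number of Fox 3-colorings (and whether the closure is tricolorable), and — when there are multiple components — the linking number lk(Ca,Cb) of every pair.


V(q) = 2q^-2 - q^-1 + 4 - 2q + 3q^2 - 2q^3 + q^4 - q^5
bracket: A^-17 - A^-13 + 2A^-9 - 3A^-5 + 2A^-1 - 4A^3 + A^7 - 2A^11, w = +1
3 components, writhe +1, over 11 crossings
lk(C1,C2) = 0
linking number lk(C1,C3) = -1
lk(C2,C3): 0
det 16, colorings 3 of 3^11 — not tricolorable
observation: |V(-1)| = 16: so not tricolorable, since 3 does not divide 16


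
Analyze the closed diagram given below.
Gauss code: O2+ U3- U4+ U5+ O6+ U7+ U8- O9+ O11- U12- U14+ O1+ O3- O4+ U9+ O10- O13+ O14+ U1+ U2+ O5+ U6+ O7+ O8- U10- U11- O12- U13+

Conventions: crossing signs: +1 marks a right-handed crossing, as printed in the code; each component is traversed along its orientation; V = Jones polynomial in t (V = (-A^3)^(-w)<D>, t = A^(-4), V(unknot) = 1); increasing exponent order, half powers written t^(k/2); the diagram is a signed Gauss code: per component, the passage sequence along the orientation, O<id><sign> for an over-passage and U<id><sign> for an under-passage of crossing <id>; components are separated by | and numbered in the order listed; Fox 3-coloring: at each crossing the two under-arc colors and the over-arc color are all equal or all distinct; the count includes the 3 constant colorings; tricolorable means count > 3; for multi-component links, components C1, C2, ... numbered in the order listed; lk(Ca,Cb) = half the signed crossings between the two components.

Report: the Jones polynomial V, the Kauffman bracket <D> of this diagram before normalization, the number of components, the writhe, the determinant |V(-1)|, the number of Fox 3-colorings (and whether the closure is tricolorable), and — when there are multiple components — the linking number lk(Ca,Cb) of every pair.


Jones polynomial: V(t) = 2t - 2t^2 + 3t^3 - 3t^4 + 2t^5 - 2t^6 + t^7
<D> = A^-16 - 2A^-12 + 2A^-8 - 3A^-4 + 3 - 2A^4 + 2A^8; writhe +4
components 1, writhe +4 (14 crossings)
3-colorings: 9 of 3^14, det 15 — tricolorable
note: w = +4 shifts under R1 moves; the (-A^3)^(-4) factor cancels that in V


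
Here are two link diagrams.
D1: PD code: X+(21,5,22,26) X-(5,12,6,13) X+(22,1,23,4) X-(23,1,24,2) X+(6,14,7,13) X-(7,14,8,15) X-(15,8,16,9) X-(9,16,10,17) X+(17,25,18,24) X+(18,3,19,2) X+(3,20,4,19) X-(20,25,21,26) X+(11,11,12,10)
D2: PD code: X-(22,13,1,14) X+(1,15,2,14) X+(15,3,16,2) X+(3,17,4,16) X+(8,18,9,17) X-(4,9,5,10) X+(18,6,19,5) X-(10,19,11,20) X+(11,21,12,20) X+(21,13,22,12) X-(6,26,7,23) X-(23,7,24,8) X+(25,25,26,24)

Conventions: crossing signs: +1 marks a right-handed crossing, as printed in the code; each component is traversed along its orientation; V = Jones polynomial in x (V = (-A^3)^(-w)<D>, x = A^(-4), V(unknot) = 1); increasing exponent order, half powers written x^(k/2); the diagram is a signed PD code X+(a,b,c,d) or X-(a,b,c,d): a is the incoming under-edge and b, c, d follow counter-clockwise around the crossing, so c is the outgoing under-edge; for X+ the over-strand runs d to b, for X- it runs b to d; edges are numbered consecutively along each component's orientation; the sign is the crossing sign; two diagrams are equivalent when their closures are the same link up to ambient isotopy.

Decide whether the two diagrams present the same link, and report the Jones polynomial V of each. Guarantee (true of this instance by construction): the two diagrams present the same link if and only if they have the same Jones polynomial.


same link: no
V(D1) = x^(-7/2) - x^(-5/2) + x^(-3/2) - 2x^(-1/2) - x^(3/2)  [13 crossings, <D> = A^-3 + 2A^5 - A^9 + A^13 - A^17, w = +1]
V(D2) = -x^(-3/2) + x^(-1/2) - 3x^(1/2) + 2x^(3/2) - 3x^(5/2) + 2x^(7/2) - x^(9/2) + x^(11/2)  (w +3, c 13, <D> = -A^-13 + A^-9 - 2A^-5 + 3A^-1 - 2A^3 + 3A^7 - A^11 + A^15)
note: 2 classes among 2 diagrams; unequal V(x) rules out equality


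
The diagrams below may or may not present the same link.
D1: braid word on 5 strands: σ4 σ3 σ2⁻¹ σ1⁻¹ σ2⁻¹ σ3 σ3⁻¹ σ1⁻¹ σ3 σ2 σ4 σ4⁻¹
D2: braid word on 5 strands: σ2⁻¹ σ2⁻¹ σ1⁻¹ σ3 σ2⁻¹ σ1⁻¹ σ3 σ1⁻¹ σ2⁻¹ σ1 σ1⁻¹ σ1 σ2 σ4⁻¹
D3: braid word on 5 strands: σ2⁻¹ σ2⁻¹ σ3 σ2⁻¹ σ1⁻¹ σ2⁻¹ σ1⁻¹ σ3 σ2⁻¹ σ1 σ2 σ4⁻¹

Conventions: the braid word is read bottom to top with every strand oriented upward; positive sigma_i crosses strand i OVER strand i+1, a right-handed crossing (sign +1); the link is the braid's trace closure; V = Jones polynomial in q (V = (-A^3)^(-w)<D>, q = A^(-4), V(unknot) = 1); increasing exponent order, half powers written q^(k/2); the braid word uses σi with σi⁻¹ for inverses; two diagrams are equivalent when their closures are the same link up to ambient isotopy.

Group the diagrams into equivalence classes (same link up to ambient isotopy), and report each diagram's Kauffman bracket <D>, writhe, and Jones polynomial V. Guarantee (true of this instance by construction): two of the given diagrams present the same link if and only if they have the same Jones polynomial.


equivalence classes: {D1} | {D2, D3}
D1 (bracket 1; 12 crossings at w = 0): V = 1
V(D2) = -q^-6 + 2q^-5 - 3q^-4 + 4q^-3 - 3q^-2 + 3q^-1 - 2 + q  (w -4, c 14, <D> = A^-16 - 2A^-12 + 3A^-8 - 3A^-4 + 4 - 3A^4 + 2A^8 - A^12)
D3 (bracket A^-16 - 2A^-12 + 3A^-8 - 3A^-4 + 4 - 3A^4 + 2A^8 - A^12; 12 crossings at w = -4): V = -q^-6 + 2q^-5 - 3q^-4 + 4q^-3 - 3q^-2 + 3q^-1 - 2 + q
key observation: 2 classes among 3 diagrams; unequal V(q) rules out equality


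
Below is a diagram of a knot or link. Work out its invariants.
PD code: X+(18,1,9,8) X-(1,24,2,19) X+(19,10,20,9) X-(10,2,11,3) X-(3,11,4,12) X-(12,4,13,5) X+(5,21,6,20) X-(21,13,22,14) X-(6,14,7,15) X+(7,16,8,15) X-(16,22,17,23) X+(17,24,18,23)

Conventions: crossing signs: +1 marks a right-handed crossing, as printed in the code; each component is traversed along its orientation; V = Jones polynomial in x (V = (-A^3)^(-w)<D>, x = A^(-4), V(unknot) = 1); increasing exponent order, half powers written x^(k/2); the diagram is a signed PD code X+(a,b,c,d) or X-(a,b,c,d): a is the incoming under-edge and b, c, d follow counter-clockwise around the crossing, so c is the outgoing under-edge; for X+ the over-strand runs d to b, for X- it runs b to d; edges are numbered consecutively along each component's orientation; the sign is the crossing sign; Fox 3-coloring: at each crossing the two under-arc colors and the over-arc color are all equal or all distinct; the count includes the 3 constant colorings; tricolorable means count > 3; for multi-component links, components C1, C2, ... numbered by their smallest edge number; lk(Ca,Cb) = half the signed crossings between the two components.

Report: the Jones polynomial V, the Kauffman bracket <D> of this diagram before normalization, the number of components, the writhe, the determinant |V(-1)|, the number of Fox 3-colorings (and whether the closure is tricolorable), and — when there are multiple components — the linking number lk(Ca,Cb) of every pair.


Jones polynomial: V(x) = -x^-6 + 3x^-5 - 4x^-4 + 6x^-3 - 5x^-2 + 6x^-1 - 3 + 3x - x^2
<D> = -A^-14 + 3A^-10 - 3A^-6 + 6A^-2 - 5A^2 + 6A^6 - 4A^10 + 3A^14 - A^18; writhe -2
components 3, writhe -2 (12 crossings)
linking number lk(C1,C2) = -1
lk(C1,C3): 0
lk(C2,C3) = 0
3-colorings: 3 of 3^12, det 32 — not tricolorable
note: span 8 respects span(V) <= c + mu - 1 = 14 for this 3-component diagram


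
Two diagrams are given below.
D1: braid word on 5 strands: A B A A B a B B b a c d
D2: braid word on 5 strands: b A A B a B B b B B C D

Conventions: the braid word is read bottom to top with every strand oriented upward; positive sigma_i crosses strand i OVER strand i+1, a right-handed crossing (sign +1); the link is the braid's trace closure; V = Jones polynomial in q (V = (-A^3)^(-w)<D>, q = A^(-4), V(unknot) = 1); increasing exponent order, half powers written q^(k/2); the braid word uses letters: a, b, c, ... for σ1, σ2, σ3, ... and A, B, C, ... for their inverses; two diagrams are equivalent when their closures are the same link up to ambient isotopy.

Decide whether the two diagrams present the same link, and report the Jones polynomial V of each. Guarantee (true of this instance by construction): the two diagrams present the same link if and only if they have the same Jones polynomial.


equivalent: yes
V(D1) = -q^-6 + q^-5 - q^-4 + 2q^-3 - q^-2 + q^-1  (w -2, c 12, <D> = A^-2 - A^2 + 2A^6 - A^10 + A^14 - A^18)
V(D2) = -q^-6 + q^-5 - q^-4 + 2q^-3 - q^-2 + q^-1  (w -6, c 12, <D> = A^-14 - A^-10 + 2A^-6 - A^-2 + A^2 - A^6)
why: from 12 to 12 crossings by R-moves: one link, two diagrams


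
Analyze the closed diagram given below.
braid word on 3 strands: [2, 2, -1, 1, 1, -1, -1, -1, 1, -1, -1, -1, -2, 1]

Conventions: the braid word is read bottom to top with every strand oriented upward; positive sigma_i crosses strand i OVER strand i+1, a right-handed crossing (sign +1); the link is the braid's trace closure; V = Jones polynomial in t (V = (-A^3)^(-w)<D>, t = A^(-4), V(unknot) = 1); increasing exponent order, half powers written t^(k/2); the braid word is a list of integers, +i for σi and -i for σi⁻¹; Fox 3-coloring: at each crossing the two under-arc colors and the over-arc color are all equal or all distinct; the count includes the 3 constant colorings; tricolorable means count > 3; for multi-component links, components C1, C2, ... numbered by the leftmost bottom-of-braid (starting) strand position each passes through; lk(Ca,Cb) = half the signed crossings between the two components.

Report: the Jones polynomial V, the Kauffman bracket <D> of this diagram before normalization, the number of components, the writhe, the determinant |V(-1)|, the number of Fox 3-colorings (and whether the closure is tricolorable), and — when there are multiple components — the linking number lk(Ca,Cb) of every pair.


V = t^-5 - 2t^-4 + 2t^-3 - 2t^-2 + 2t^-1 - 1 + t
<D> = A^-10 - A^-6 + 2A^-2 - 2A^2 + 2A^6 - 2A^10 + A^14 (w = -2)
1 component over 14 crossings, w = -2
3 Fox colorings among 3^14, |V(-1)| = 11: not tricolorable
why: det 11 = |V(-1)|; not divisible by 3, so not tricolorable


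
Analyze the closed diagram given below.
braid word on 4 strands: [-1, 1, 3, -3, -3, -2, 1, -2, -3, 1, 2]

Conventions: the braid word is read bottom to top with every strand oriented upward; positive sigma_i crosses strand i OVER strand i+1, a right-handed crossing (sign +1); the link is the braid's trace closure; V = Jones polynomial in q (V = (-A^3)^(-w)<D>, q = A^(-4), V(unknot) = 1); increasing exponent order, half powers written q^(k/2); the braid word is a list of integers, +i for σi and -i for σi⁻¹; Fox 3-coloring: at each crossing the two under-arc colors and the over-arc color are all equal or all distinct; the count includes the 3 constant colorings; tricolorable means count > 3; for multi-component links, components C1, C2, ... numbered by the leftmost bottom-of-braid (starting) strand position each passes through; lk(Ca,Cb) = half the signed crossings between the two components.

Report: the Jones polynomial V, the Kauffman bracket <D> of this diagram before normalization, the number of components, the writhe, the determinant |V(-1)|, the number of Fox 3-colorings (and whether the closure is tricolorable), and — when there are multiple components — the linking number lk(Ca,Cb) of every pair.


Jones polynomial: V(q) = q^-4 - q^-3 + q^-2 - 2q^-1 + 2 - q + q^2
<D> = -A^-11 + A^-7 - 2A^-3 + 2A - A^5 + A^9 - A^13; writhe -1
components 1, writhe -1 (11 crossings)
3-colorings: 9 of 3^11, det 9 — tricolorable
note: free reduction leaves σ3⁻¹ σ2⁻¹ σ1 σ2⁻¹ σ3⁻¹ σ1 σ2 of the original 11 letters
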